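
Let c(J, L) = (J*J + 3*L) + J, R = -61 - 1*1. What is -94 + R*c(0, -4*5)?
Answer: 3626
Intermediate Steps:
R = -62 (R = -61 - 1 = -62)
c(J, L) = J + J² + 3*L (c(J, L) = (J² + 3*L) + J = J + J² + 3*L)
-94 + R*c(0, -4*5) = -94 - 62*(0 + 0² + 3*(-4*5)) = -94 - 62*(0 + 0 + 3*(-20)) = -94 - 62*(0 + 0 - 60) = -94 - 62*(-60) = -94 + 3720 = 3626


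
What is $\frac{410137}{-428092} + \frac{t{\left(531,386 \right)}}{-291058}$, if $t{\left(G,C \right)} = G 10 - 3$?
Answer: $- \frac{8688967085}{8899971524} \approx -0.97629$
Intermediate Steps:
$t{\left(G,C \right)} = -3 + 10 G$ ($t{\left(G,C \right)} = 10 G - 3 = -3 + 10 G$)
$\frac{410137}{-428092} + \frac{t{\left(531,386 \right)}}{-291058} = \frac{410137}{-428092} + \frac{-3 + 10 \cdot 531}{-291058} = 410137 \left(- \frac{1}{428092}\right) + \left(-3 + 5310\right) \left(- \frac{1}{291058}\right) = - \frac{58591}{61156} + 5307 \left(- \frac{1}{291058}\right) = - \frac{58591}{61156} - \frac{5307}{291058} = - \frac{8688967085}{8899971524}$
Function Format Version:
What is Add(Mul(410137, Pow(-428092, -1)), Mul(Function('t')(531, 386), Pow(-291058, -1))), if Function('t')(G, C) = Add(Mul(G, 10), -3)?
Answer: Rational(-8688967085, 8899971524) ≈ -0.97629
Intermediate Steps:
Function('t')(G, C) = Add(-3, Mul(10, G)) (Function('t')(G, C) = Add(Mul(10, G), -3) = Add(-3, Mul(10, G)))
Add(Mul(410137, Pow(-428092, -1)), Mul(Function('t')(531, 386), Pow(-291058, -1))) = Add(Mul(410137, Pow(-428092, -1)), Mul(Add(-3, Mul(10, 531)), Pow(-291058, -1))) = Add(Mul(410137, Rational(-1, 428092)), Mul(Add(-3, 5310), Rational(-1, 291058))) = Add(Rational(-58591, 61156), Mul(5307, Rational(-1, 291058))) = Add(Rational(-58591, 61156), Rational(-5307, 291058)) = Rational(-8688967085, 8899971524)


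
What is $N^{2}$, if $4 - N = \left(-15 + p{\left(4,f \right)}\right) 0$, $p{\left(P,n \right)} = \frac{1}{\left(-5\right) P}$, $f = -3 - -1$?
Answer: $16$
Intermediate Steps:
$f = -2$ ($f = -3 + 1 = -2$)
$p{\left(P,n \right)} = - \frac{1}{5 P}$
$N = 4$ ($N = 4 - \left(-15 - \frac{1}{5 \cdot 4}\right) 0 = 4 - \left(-15 - \frac{1}{20}\right) 0 = 4 - \left(- \frac{301}{20}\right) 0 = 4 - 0 = 4 + 0 = 4$)
$N^{2} = 4^{2} = 16$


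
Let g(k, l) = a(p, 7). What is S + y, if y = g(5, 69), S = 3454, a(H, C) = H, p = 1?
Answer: 3455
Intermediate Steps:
g(k, l) = 1
y = 1
S + y = 3454 + 1 = 3455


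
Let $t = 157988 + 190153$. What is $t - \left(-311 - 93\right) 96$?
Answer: $386925$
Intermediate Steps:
$t = 348141$
$t - \left(-311 - 93\right) 96 = 348141 - \left(-311 - 93\right) 96 = 348141 - \left(-404\right) 96 = 348141 - -38784 = 348141 + 38784 = 386925$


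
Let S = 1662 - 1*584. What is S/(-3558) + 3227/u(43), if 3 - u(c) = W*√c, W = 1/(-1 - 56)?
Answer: 55940161529/51943242 - 183939*√43/29198 ≈ 1035.6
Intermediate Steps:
W = -1/57 (W = 1/(-57) = -1/57 ≈ -0.017544)
u(c) = 3 + √c/57 (u(c) = 3 - (-1)*√c/57 = 3 + √c/57)
S = 1078 (S = 1662 - 584 = 1078)
S/(-3558) + 3227/u(43) = 1078/(-3558) + 3227/(3 + √43/57) = 1078*(-1/3558) + 3227/(3 + √43/57) = -539/1779 + 3227/(3 + √43/57)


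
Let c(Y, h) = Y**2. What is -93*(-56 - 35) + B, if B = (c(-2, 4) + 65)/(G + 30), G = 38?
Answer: 575553/68 ≈ 8464.0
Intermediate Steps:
B = 69/68 (B = ((-2)**2 + 65)/(38 + 30) = (4 + 65)/68 = 69*(1/68) = 69/68 ≈ 1.0147)
-93*(-56 - 35) + B = -93*(-56 - 35) + 69/68 = -93*(-91) + 69/68 = 8463 + 69/68 = 575553/68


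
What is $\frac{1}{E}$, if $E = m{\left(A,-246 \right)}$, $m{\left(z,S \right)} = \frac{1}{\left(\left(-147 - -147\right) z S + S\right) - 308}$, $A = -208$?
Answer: $-554$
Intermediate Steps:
$m{\left(z,S \right)} = \frac{1}{-308 + S}$ ($m{\left(z,S \right)} = \frac{1}{\left(\left(-147 + 147\right) z S + S\right) - 308} = \frac{1}{\left(0 z S + S\right) - 308} = \frac{1}{\left(0 S + S\right) - 308} = \frac{1}{\left(0 + S\right) - 308} = \frac{1}{S - 308} = \frac{1}{-308 + S}$)
$E = - \frac{1}{554}$ ($E = \frac{1}{-308 - 246} = \frac{1}{-554} = - \frac{1}{554} \approx -0.0018051$)
$\frac{1}{E} = \frac{1}{- \frac{1}{554}} = -554$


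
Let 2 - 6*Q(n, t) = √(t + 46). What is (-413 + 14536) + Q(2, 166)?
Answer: 42370/3 - √53/3 ≈ 14121.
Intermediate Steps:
Q(n, t) = ⅓ - √(46 + t)/6 (Q(n, t) = ⅓ - √(t + 46)/6 = ⅓ - √(46 + t)/6)
(-413 + 14536) + Q(2, 166) = (-413 + 14536) + (⅓ - √(46 + 166)/6) = 14123 + (⅓ - √53/3) = 42370/3 - √53/3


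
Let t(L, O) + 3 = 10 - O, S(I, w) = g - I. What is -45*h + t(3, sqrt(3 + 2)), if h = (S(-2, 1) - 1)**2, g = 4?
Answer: -1118 - sqrt(5) ≈ -1120.2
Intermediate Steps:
S(I, w) = 4 - I
t(L, O) = 7 - O (t(L, O) = -3 + (10 - O) = 7 - O)
h = 25 (h = ((4 - 1*(-2)) - 1)**2 = ((4 + 2) - 1)**2 = (6 - 1)**2 = 5**2 = 25)
-45*h + t(3, sqrt(3 + 2)) = -45*25 + (7 - sqrt(3 + 2)) = -1125 + (7 - sqrt(5)) = -1118 - sqrt(5)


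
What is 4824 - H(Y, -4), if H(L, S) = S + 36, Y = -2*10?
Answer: 4792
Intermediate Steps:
Y = -20
H(L, S) = 36 + S
4824 - H(Y, -4) = 4824 - (36 - 4) = 4824 - 1*32 = 4824 - 32 = 4792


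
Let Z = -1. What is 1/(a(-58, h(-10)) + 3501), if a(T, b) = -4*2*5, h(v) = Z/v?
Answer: 1/3461 ≈ 0.00028893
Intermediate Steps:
h(v) = -1/v
a(T, b) = -40 (a(T, b) = -8*5 = -40)
1/(a(-58, h(-10)) + 3501) = 1/(-40 + 3501) = 1/3461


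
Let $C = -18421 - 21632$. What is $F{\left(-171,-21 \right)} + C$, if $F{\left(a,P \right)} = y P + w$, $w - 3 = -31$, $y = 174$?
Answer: $-43735$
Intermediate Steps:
$w = -28$ ($w = 3 - 31 = -28$)
$F{\left(a,P \right)} = -28 + 174 P$ ($F{\left(a,P \right)} = 174 P - 28 = -28 + 174 P$)
$C = -40053$ ($C = -18421 - 21632 = -40053$)
$F{\left(-171,-21 \right)} + C = \left(-28 + 174 \left(-21\right)\right) - 40053 = \left(-28 - 3654\right) - 40053 = -3682 - 40053 = -43735$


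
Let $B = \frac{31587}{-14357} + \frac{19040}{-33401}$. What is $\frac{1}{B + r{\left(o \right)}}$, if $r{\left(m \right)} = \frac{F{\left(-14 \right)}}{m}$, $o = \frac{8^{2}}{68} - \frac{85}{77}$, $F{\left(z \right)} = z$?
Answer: $\frac{102141627441}{8505068201111} \approx 0.01201$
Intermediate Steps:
$o = - \frac{213}{1309}$ ($o = 64 \cdot \frac{1}{68} - \frac{85}{77} = \frac{16}{17} - \frac{85}{77} = - \frac{213}{1309} \approx -0.16272$)
$r{\left(m \right)} = - \frac{14}{m}$
$B = - \frac{1328394667}{479538157}$ ($B = 31587 \left(- \frac{1}{14357}\right) + 19040 \left(- \frac{1}{33401}\right) = - \frac{31587}{14357} - \frac{19040}{33401} = - \frac{1328394667}{479538157} \approx -2.7702$)
$\frac{1}{B + r{\left(o \right)}} = \frac{1}{- \frac{1328394667}{479538157} - \frac{14}{- \frac{213}{1309}}} = \frac{1}{- \frac{1328394667}{479538157} - - \frac{18326}{213}} = \frac{1}{- \frac{1328394667}{479538157} + \frac{18326}{213}} = \frac{1}{\frac{8505068201111}{102141627441}} = \frac{102141627441}{8505068201111}$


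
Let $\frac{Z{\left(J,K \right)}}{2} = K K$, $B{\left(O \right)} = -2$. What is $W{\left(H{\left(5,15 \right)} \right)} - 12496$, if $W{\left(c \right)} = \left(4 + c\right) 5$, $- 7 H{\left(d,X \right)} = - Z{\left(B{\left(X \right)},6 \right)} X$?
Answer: $- \frac{81932}{7} \approx -11705.0$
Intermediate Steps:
$Z{\left(J,K \right)} = 2 K^{2}$ ($Z{\left(J,K \right)} = 2 K K = 2 K^{2}$)
$H{\left(d,X \right)} = \frac{72 X}{7}$ ($H{\left(d,X \right)} = - \frac{\left(-1\right) 2 \cdot 6^{2} X}{7} = - \frac{\left(-1\right) 2 \cdot 36 X}{7} = - \frac{\left(-1\right) 72 X}{7} = - \frac{\left(-72\right) X}{7} = \frac{72 X}{7}$)
$W{\left(c \right)} = 20 + 5 c$
$W{\left(H{\left(5,15 \right)} \right)} - 12496 = \left(20 + 5 \cdot \frac{72}{7} \cdot 15\right) - 12496 = \left(20 + 5 \cdot \frac{1080}{7}\right) - 12496 = \left(20 + \frac{5400}{7}\right) - 12496 = \frac{5540}{7} - 12496 = - \frac{81932}{7}$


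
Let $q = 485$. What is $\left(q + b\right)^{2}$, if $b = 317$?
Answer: $643204$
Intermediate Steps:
$\left(q + b\right)^{2} = \left(485 + 317\right)^{2} = 802^{2} = 643204$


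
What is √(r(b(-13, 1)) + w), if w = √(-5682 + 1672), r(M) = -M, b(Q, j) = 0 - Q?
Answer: √(-13 + I*√4010) ≈ 5.0816 + 6.2308*I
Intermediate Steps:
b(Q, j) = -Q
w = I*√4010 (w = √(-4010) = I*√4010 ≈ 63.325*I)
√(r(b(-13, 1)) + w) = √(-(-1)*(-13) + I*√4010) = √(-1*13 + I*√4010) = √(-13 + I*√4010)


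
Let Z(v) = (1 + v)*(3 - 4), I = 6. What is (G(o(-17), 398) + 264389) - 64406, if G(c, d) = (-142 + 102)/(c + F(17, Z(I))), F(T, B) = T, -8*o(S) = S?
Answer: 30597079/153 ≈ 1.9998e+5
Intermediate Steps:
o(S) = -S/8
Z(v) = -1 - v (Z(v) = (1 + v)*(-1) = -1 - v)
G(c, d) = -40/(17 + c) (G(c, d) = (-142 + 102)/(c + 17) = -40/(17 + c))
(G(o(-17), 398) + 264389) - 64406 = (-40/(17 - ⅛*(-17)) + 264389) - 64406 = (-40/(17 + 17/8) + 264389) - 64406 = (-40/153/8 + 264389) - 64406 = (-40*8/153 + 264389) - 64406 = (-320/153 + 264389) - 64406 = 40451197/153 - 64406 = 30597079/153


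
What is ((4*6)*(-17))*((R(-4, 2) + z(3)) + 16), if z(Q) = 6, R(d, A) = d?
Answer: -7344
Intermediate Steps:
((4*6)*(-17))*((R(-4, 2) + z(3)) + 16) = ((4*6)*(-17))*((-4 + 6) + 16) = (24*(-17))*(2 + 16) = -408*18 = -7344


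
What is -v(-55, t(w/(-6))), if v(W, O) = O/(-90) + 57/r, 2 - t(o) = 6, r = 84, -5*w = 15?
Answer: -911/1260 ≈ -0.72302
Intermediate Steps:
w = -3 (w = -⅕*15 = -3)
t(o) = -4 (t(o) = 2 - 1*6 = 2 - 6 = -4)
v(W, O) = 19/28 - O/90 (v(W, O) = O/(-90) + 57/84 = O*(-1/90) + 57*(1/84) = -O/90 + 19/28 = 19/28 - O/90)
-v(-55, t(w/(-6))) = -(19/28 - 1/90*(-4)) = -(19/28 + 2/45) = -1*911/1260 = -911/1260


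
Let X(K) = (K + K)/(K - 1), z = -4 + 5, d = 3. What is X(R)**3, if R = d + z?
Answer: 512/27 ≈ 18.963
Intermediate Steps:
z = 1
R = 4 (R = 3 + 1 = 4)
X(K) = 2*K/(-1 + K) (X(K) = (2*K)/(-1 + K) = 2*K/(-1 + K))
X(R)**3 = (2*4/(-1 + 4))**3 = (2*4/3)**3 = (2*4*(1/3))**3 = (8/3)**3 = 512/27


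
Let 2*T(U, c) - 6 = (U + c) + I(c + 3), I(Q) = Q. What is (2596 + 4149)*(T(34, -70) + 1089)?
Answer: 14036345/2 ≈ 7.0182e+6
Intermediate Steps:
T(U, c) = 9/2 + c + U/2 (T(U, c) = 3 + ((U + c) + (c + 3))/2 = 3 + ((U + c) + (3 + c))/2 = 3 + (3 + U + 2*c)/2 = 3 + (3/2 + c + U/2) = 9/2 + c + U/2)
(2596 + 4149)*(T(34, -70) + 1089) = (2596 + 4149)*((9/2 - 70 + (½)*34) + 1089) = 6745*((9/2 - 70 + 17) + 1089) = 6745*(-97/2 + 1089) = 6745*(2081/2) = 14036345/2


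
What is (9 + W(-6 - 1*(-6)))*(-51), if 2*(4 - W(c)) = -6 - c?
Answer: -816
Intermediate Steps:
W(c) = 7 + c/2 (W(c) = 4 - (-6 - c)/2 = 4 + (3 + c/2) = 7 + c/2)
(9 + W(-6 - 1*(-6)))*(-51) = (9 + (7 + (-6 - 1*(-6))/2))*(-51) = (9 + (7 + (-6 + 6)/2))*(-51) = (9 + (7 + (1/2)*0))*(-51) = (9 + (7 + 0))*(-51) = (9 + 7)*(-51) = 16*(-51) = -816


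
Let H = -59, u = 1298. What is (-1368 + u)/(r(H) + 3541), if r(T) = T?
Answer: -35/1741 ≈ -0.020103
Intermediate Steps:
(-1368 + u)/(r(H) + 3541) = (-1368 + 1298)/(-59 + 3541) = -70/3482 = -70*1/3482 = -35/1741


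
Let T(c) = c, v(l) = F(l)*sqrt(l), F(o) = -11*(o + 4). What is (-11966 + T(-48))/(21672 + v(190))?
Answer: 32545926/49447007 + 6409469*sqrt(190)/98894014 ≈ 1.5516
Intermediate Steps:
F(o) = -44 - 11*o (F(o) = -11*(4 + o) = -44 - 11*o)
v(l) = sqrt(l)*(-44 - 11*l) (v(l) = (-44 - 11*l)*sqrt(l) = sqrt(l)*(-44 - 11*l))
(-11966 + T(-48))/(21672 + v(190)) = (-11966 - 48)/(21672 + 11*sqrt(190)*(-4 - 1*190)) = -12014/(21672 + 11*sqrt(190)*(-4 - 190)) = -12014/(21672 + 11*sqrt(190)*(-194)) = -12014/(21672 - 2134*sqrt(190))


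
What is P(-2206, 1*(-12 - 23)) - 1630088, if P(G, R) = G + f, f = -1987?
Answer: -1634281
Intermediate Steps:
P(G, R) = -1987 + G (P(G, R) = G - 1987 = -1987 + G)
P(-2206, 1*(-12 - 23)) - 1630088 = (-1987 - 2206) - 1630088 = -4193 - 1630088 = -1634281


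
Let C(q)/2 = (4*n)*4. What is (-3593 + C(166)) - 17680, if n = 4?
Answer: -21145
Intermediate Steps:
C(q) = 128 (C(q) = 2*((4*4)*4) = 2*(16*4) = 2*64 = 128)
(-3593 + C(166)) - 17680 = (-3593 + 128) - 17680 = -3465 - 17680 = -21145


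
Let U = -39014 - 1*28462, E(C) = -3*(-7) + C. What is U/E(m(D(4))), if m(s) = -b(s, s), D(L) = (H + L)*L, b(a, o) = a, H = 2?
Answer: 22492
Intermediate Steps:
D(L) = L*(2 + L) (D(L) = (2 + L)*L = L*(2 + L))
m(s) = -s
E(C) = 21 + C
U = -67476 (U = -39014 - 28462 = -67476)
U/E(m(D(4))) = -67476/(21 - 4*(2 + 4)) = -67476/(21 - 4*6) = -67476/(21 - 1*24) = -67476/(21 - 24) = -67476/(-3) = -67476*(-⅓) = 22492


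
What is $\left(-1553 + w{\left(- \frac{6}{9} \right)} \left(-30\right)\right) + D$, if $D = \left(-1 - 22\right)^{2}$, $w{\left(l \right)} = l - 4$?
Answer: $-884$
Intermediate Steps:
$w{\left(l \right)} = -4 + l$ ($w{\left(l \right)} = l - 4 = -4 + l$)
$D = 529$ ($D = \left(-23\right)^{2} = 529$)
$\left(-1553 + w{\left(- \frac{6}{9} \right)} \left(-30\right)\right) + D = \left(-1553 + \left(-4 - \frac{6}{9}\right) \left(-30\right)\right) + 529 = \left(-1553 + \left(-4 - \frac{2}{3}\right) \left(-30\right)\right) + 529 = \left(-1553 - -140\right) + 529 = \left(-1553 + 140\right) + 529 = -1413 + 529 = -884$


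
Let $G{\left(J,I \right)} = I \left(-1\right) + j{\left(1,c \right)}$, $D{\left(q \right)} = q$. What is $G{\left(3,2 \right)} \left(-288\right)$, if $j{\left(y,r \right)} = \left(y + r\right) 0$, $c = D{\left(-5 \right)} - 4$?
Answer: $576$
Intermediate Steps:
$c = -9$ ($c = -5 - 4 = -9$)
$j{\left(y,r \right)} = 0$ ($j{\left(y,r \right)} = \left(r + y\right) 0 = 0$)
$G{\left(J,I \right)} = - I$ ($G{\left(J,I \right)} = I \left(-1\right) + 0 = - I + 0 = - I$)
$G{\left(3,2 \right)} \left(-288\right) = \left(-1\right) 2 \left(-288\right) = \left(-2\right) \left(-288\right) = 576$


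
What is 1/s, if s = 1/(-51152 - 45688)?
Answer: -96840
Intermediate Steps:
s = -1/96840 (s = 1/(-96840) = -1/96840 ≈ -1.0326e-5)
1/s = 1/(-1/96840) = -96840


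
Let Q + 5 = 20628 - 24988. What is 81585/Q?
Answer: -1813/97 ≈ -18.691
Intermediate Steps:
Q = -4365 (Q = -5 + (20628 - 24988) = -5 - 4360 = -4365)
81585/Q = 81585/(-4365) = 81585*(-1/4365) = -1813/97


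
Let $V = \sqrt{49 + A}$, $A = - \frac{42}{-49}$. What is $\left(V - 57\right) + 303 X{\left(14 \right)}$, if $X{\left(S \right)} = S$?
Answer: $4185 + \frac{\sqrt{2443}}{7} \approx 4192.1$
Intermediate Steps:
$A = \frac{6}{7}$ ($A = \left(-42\right) \left(- \frac{1}{49}\right) = \frac{6}{7} \approx 0.85714$)
$V = \frac{\sqrt{2443}}{7}$ ($V = \sqrt{49 + \frac{6}{7}} = \sqrt{\frac{349}{7}} = \frac{\sqrt{2443}}{7} \approx 7.061$)
$\left(V - 57\right) + 303 X{\left(14 \right)} = \left(\frac{\sqrt{2443}}{7} - 57\right) + 303 \cdot 14 = \left(-57 + \frac{\sqrt{2443}}{7}\right) + 4242 = 4185 + \frac{\sqrt{2443}}{7}$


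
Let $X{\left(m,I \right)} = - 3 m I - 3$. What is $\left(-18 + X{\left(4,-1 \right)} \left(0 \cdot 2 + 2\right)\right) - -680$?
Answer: $680$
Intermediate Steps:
$X{\left(m,I \right)} = -3 - 3 I m$ ($X{\left(m,I \right)} = - 3 I m - 3 = -3 - 3 I m$)
$\left(-18 + X{\left(4,-1 \right)} \left(0 \cdot 2 + 2\right)\right) - -680 = \left(-18 + \left(-3 - \left(-3\right) 4\right) \left(0 \cdot 2 + 2\right)\right) - -680 = \left(-18 + \left(-3 + 12\right) \left(0 + 2\right)\right) + 680 = \left(-18 + 9 \cdot 2\right) + 680 = \left(-18 + 18\right) + 680 = 0 + 680 = 680$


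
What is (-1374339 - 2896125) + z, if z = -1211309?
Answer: -5481773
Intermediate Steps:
(-1374339 - 2896125) + z = (-1374339 - 2896125) - 1211309 = -4270464 - 1211309 = -5481773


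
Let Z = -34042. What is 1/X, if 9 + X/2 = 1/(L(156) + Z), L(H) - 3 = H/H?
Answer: -17019/306343 ≈ -0.055555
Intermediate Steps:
L(H) = 4 (L(H) = 3 + H/H = 3 + 1 = 4)
X = -306343/17019 (X = -18 + 2/(4 - 34042) = -18 + 2/(-34038) = -18 + 2*(-1/34038) = -18 - 1/17019 = -306343/17019 ≈ -18.000)
1/X = 1/(-306343/17019) = -17019/306343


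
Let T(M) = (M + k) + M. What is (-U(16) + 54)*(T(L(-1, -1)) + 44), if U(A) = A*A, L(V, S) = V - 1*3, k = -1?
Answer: -7070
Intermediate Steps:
L(V, S) = -3 + V (L(V, S) = V - 3 = -3 + V)
U(A) = A²
T(M) = -1 + 2*M (T(M) = (M - 1) + M = (-1 + M) + M = -1 + 2*M)
(-U(16) + 54)*(T(L(-1, -1)) + 44) = (-1*16² + 54)*((-1 + 2*(-3 - 1)) + 44) = (-1*256 + 54)*((-1 + 2*(-4)) + 44) = (-256 + 54)*((-1 - 8) + 44) = -202*(-9 + 44) = -202*35 = -7070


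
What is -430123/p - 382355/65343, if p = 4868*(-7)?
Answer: 15076398209/2226628068 ≈ 6.7710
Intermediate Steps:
p = -34076
-430123/p - 382355/65343 = -430123/(-34076) - 382355/65343 = -430123*(-1/34076) - 382355*1/65343 = 430123/34076 - 382355/65343 = 15076398209/2226628068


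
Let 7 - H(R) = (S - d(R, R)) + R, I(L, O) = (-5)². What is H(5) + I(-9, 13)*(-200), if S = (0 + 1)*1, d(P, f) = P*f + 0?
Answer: -4974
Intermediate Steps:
d(P, f) = P*f
I(L, O) = 25
S = 1 (S = 1*1 = 1)
H(R) = 6 + R² - R (H(R) = 7 - ((1 - R*R) + R) = 7 - ((1 - R²) + R) = 7 - (1 + R - R²) = 7 + (-1 + R² - R) = 6 + R² - R)
H(5) + I(-9, 13)*(-200) = (6 + 5² - 1*5) + 25*(-200) = (6 + 25 - 5) - 5000 = 26 - 5000 = -4974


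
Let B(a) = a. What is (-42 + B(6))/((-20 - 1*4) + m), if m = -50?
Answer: 18/37 ≈ 0.48649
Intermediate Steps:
(-42 + B(6))/((-20 - 1*4) + m) = (-42 + 6)/((-20 - 1*4) - 50) = -36/((-20 - 4) - 50) = -36/(-24 - 50) = -36/(-74) = -1/74*(-36) = 18/37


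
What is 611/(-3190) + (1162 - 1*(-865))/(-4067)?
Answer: -8951067/12973730 ≈ -0.68994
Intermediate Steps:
611/(-3190) + (1162 - 1*(-865))/(-4067) = 611*(-1/3190) + (1162 + 865)*(-1/4067) = -611/3190 + 2027*(-1/4067) = -611/3190 - 2027/4067 = -8951067/12973730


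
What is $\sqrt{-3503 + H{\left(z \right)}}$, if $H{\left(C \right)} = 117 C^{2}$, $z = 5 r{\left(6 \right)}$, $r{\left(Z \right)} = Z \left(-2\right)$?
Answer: $\sqrt{417697} \approx 646.29$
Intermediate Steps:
$r{\left(Z \right)} = - 2 Z$
$z = -60$ ($z = 5 \left(\left(-2\right) 6\right) = 5 \left(-12\right) = -60$)
$\sqrt{-3503 + H{\left(z \right)}} = \sqrt{-3503 + 117 \left(-60\right)^{2}} = \sqrt{-3503 + 117 \cdot 3600} = \sqrt{-3503 + 421200} = \sqrt{417697}$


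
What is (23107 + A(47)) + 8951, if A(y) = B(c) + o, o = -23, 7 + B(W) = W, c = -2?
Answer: 32026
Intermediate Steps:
B(W) = -7 + W
A(y) = -32 (A(y) = (-7 - 2) - 23 = -9 - 23 = -32)
(23107 + A(47)) + 8951 = (23107 - 32) + 8951 = 23075 + 8951 = 32026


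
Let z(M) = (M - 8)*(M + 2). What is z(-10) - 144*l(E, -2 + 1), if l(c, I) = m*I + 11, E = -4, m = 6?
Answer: -576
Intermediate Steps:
l(c, I) = 11 + 6*I (l(c, I) = 6*I + 11 = 11 + 6*I)
z(M) = (-8 + M)*(2 + M)
z(-10) - 144*l(E, -2 + 1) = (-16 + (-10)² - 6*(-10)) - 144*(11 + 6*(-2 + 1)) = (-16 + 100 + 60) - 144*(11 + 6*(-1)) = 144 - 144*(11 - 6) = 144 - 144*5 = 144 - 720 = -576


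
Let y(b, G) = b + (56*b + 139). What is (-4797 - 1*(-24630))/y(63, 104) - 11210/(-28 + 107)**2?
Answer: 81964453/23278930 ≈ 3.5210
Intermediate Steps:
y(b, G) = 139 + 57*b (y(b, G) = b + (139 + 56*b) = 139 + 57*b)
(-4797 - 1*(-24630))/y(63, 104) - 11210/(-28 + 107)**2 = (-4797 - 1*(-24630))/(139 + 57*63) - 11210/(-28 + 107)**2 = (-4797 + 24630)/(139 + 3591) - 11210/(79**2) = 19833/3730 - 11210/6241 = 81964453/23278930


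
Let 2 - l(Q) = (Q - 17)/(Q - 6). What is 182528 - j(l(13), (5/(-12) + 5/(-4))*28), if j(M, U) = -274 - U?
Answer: 548266/3 ≈ 1.8276e+5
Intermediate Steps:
l(Q) = 2 - (-17 + Q)/(-6 + Q) (l(Q) = 2 - (Q - 17)/(Q - 6) = 2 - (-17 + Q)/(-6 + Q))
182528 - j(l(13), (5/(-12) + 5/(-4))*28) = 182528 - (-274 - (5/(-12) + 5/(-4))*28) = 182528 - (-274 - (5*(-1/12) + 5*(-1/4))*28) = 182528 - (-274 - (-5/12 - 5/4)*28) = 182528 - (-274 - (-5)*28/3) = 182528 - (-274 - 1*(-140/3)) = 182528 - (-274 + 140/3) = 182528 - 1*(-682/3) = 182528 + 682/3 = 548266/3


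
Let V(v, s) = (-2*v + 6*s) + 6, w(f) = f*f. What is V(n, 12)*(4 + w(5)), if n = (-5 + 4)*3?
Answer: 2436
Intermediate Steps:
w(f) = f**2
n = -3 (n = -1*3 = -3)
V(v, s) = 6 - 2*v + 6*s
V(n, 12)*(4 + w(5)) = (6 - 2*(-3) + 6*12)*(4 + 5**2) = (6 + 6 + 72)*(4 + 25) = 84*29 = 2436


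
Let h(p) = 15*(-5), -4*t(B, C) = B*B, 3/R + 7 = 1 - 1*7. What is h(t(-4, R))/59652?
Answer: -25/19884 ≈ -0.0012573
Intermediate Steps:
R = -3/13 (R = 3/(-7 + (1 - 1*7)) = 3/(-7 + (1 - 7)) = 3/(-7 - 6) = 3/(-13) = 3*(-1/13) = -3/13 ≈ -0.23077)
t(B, C) = -B²/4 (t(B, C) = -B*B/4 = -B²/4)
h(p) = -75
h(t(-4, R))/59652 = -75/59652 = -75*1/59652 = -25/19884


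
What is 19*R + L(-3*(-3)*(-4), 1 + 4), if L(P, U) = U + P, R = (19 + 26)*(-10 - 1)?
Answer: -9436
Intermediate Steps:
R = -495 (R = 45*(-11) = -495)
L(P, U) = P + U
19*R + L(-3*(-3)*(-4), 1 + 4) = 19*(-495) + (-3*(-3)*(-4) + (1 + 4)) = -9405 + (9*(-4) + 5) = -9405 + (-36 + 5) = -9405 - 31 = -9436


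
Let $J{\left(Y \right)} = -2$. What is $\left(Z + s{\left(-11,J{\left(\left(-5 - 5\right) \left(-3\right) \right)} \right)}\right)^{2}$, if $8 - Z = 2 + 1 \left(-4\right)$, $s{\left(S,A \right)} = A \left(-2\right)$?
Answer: $196$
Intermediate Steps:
$s{\left(S,A \right)} = - 2 A$
$Z = 10$ ($Z = 8 - \left(2 + 1 \left(-4\right)\right) = 8 - \left(2 - 4\right) = 8 - -2 = 8 + 2 = 10$)
$\left(Z + s{\left(-11,J{\left(\left(-5 - 5\right) \left(-3\right) \right)} \right)}\right)^{2} = \left(10 - -4\right)^{2} = \left(10 + 4\right)^{2} = 14^{2} = 196$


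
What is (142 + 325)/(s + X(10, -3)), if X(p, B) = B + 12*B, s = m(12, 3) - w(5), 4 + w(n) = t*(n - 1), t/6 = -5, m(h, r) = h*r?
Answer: 467/121 ≈ 3.8595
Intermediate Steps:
t = -30 (t = 6*(-5) = -30)
w(n) = 26 - 30*n (w(n) = -4 - 30*(n - 1) = -4 - 30*(-1 + n) = -4 + (30 - 30*n) = 26 - 30*n)
s = 160 (s = 12*3 - (26 - 30*5) = 36 - (26 - 150) = 36 - 1*(-124) = 36 + 124 = 160)
X(p, B) = 13*B
(142 + 325)/(s + X(10, -3)) = (142 + 325)/(160 + 13*(-3)) = 467/(160 - 39) = 467/121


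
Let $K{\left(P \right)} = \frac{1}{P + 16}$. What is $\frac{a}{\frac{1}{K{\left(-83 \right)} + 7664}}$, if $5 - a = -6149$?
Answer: $\frac{3159998998}{67} \approx 4.7164 \cdot 10^{7}$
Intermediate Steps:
$a = 6154$ ($a = 5 - -6149 = 5 + 6149 = 6154$)
$K{\left(P \right)} = \frac{1}{16 + P}$
$\frac{a}{\frac{1}{K{\left(-83 \right)} + 7664}} = \frac{6154}{\frac{1}{\frac{1}{16 - 83} + 7664}} = \frac{6154}{\frac{1}{\frac{1}{-67} + 7664}} = \frac{6154}{\frac{1}{- \frac{1}{67} + 7664}} = \frac{6154}{\frac{1}{\frac{513487}{67}}} = \frac{6154}{\frac{67}{513487}} = 6154 \cdot \frac{513487}{67} = \frac{3159998998}{67}$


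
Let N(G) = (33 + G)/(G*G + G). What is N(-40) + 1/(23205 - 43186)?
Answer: -10879/2397720 ≈ -0.0045372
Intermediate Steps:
N(G) = (33 + G)/(G + G²) (N(G) = (33 + G)/(G² + G) = (33 + G)/(G + G²))
N(-40) + 1/(23205 - 43186) = (33 - 40)/((-40)*(1 - 40)) + 1/(23205 - 43186) = -1/40*(-7)/(-39) + 1/(-19981) = -1/40*(-1/39)*(-7) - 1/19981 = -7/1560 - 1/19981 = -10879/2397720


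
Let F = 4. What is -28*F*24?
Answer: -2688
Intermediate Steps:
-28*F*24 = -28*4*24 = -112*24 = -2688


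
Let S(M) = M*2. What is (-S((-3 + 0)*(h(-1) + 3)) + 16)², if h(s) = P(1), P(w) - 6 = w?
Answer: 5776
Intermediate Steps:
P(w) = 6 + w
h(s) = 7 (h(s) = 6 + 1 = 7)
S(M) = 2*M
(-S((-3 + 0)*(h(-1) + 3)) + 16)² = (-2*(-3 + 0)*(7 + 3) + 16)² = (-2*(-3*10) + 16)² = (-2*(-30) + 16)² = (-1*(-60) + 16)² = (60 + 16)² = 76² = 5776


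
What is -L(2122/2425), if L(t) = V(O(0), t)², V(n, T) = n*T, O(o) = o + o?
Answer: 0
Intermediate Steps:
O(o) = 2*o
V(n, T) = T*n
L(t) = 0 (L(t) = (t*(2*0))² = (t*0)² = 0² = 0)
-L(2122/2425) = -1*0 = 0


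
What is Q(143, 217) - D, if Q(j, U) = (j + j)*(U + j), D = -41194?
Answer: 144154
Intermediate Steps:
Q(j, U) = 2*j*(U + j) (Q(j, U) = (2*j)*(U + j) = 2*j*(U + j))
Q(143, 217) - D = 2*143*(217 + 143) - 1*(-41194) = 2*143*360 + 41194 = 102960 + 41194 = 144154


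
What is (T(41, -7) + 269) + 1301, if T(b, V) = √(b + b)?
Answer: 1570 + √82 ≈ 1579.1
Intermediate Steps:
T(b, V) = √2*√b (T(b, V) = √(2*b) = √2*√b)
(T(41, -7) + 269) + 1301 = (√2*√41 + 269) + 1301 = (√82 + 269) + 1301 = (269 + √82) + 1301 = 1570 + √82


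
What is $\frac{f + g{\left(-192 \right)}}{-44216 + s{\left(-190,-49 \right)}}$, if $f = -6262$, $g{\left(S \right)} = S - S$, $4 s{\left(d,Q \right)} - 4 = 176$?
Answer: $\frac{6262}{44171} \approx 0.14177$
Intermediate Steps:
$s{\left(d,Q \right)} = 45$ ($s{\left(d,Q \right)} = 1 + \frac{1}{4} \cdot 176 = 1 + 44 = 45$)
$g{\left(S \right)} = 0$
$\frac{f + g{\left(-192 \right)}}{-44216 + s{\left(-190,-49 \right)}} = \frac{-6262 + 0}{-44216 + 45} = - \frac{6262}{-44171} = \left(-6262\right) \left(- \frac{1}{44171}\right) = \frac{6262}{44171}$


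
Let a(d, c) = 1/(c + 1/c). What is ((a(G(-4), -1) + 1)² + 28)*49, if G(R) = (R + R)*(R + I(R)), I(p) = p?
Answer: 5537/4 ≈ 1384.3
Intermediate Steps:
G(R) = 4*R² (G(R) = (R + R)*(R + R) = (2*R)*(2*R) = 4*R²)
((a(G(-4), -1) + 1)² + 28)*49 = ((-1/(1 + (-1)²) + 1)² + 28)*49 = ((-1/(1 + 1) + 1)² + 28)*49 = ((-1/2 + 1)² + 28)*49 = ((-1*½ + 1)² + 28)*49 = ((-½ + 1)² + 28)*49 = ((½)² + 28)*49 = (¼ + 28)*49 = (113/4)*49 = 5537/4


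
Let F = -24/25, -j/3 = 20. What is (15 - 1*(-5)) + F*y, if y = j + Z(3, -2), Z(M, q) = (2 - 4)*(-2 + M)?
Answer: 1988/25 ≈ 79.520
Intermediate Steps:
j = -60 (j = -3*20 = -60)
Z(M, q) = 4 - 2*M (Z(M, q) = -2*(-2 + M) = 4 - 2*M)
F = -24/25 (F = -24*1/25 = -24/25 ≈ -0.96000)
y = -62 (y = -60 + (4 - 2*3) = -60 + (4 - 6) = -60 - 2 = -62)
(15 - 1*(-5)) + F*y = (15 - 1*(-5)) - 24/25*(-62) = (15 + 5) + 1488/25 = 20 + 1488/25 = 1988/25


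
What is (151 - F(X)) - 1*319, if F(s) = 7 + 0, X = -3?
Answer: -175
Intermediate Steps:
F(s) = 7
(151 - F(X)) - 1*319 = (151 - 1*7) - 1*319 = (151 - 7) - 319 = 144 - 319 = -175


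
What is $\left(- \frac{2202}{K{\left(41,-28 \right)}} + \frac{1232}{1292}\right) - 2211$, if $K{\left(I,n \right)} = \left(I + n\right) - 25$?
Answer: $- \frac{1309149}{646} \approx -2026.5$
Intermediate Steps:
$K{\left(I,n \right)} = -25 + I + n$
$\left(- \frac{2202}{K{\left(41,-28 \right)}} + \frac{1232}{1292}\right) - 2211 = \left(- \frac{2202}{-25 + 41 - 28} + \frac{1232}{1292}\right) - 2211 = \left(- \frac{2202}{-12} + 1232 \cdot \frac{1}{1292}\right) - 2211 = \left(\left(-2202\right) \left(- \frac{1}{12}\right) + \frac{308}{323}\right) - 2211 = \left(\frac{367}{2} + \frac{308}{323}\right) - 2211 = \frac{119157}{646} - 2211 = - \frac{1309149}{646}$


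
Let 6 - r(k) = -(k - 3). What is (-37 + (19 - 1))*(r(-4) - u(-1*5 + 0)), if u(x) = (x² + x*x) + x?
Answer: 874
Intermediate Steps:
r(k) = 3 + k (r(k) = 6 - (-1)*(k - 3) = 6 - (-1)*(-3 + k) = 6 - (3 - k) = 6 + (-3 + k) = 3 + k)
u(x) = x + 2*x² (u(x) = (x² + x²) + x = 2*x² + x = x + 2*x²)
(-37 + (19 - 1))*(r(-4) - u(-1*5 + 0)) = (-37 + (19 - 1))*((3 - 4) - (-1*5 + 0)*(1 + 2*(-1*5 + 0))) = (-37 + 18)*(-1 - (-5 + 0)*(1 + 2*(-5 + 0))) = -19*(-1 - (-5)*(1 + 2*(-5))) = -19*(-1 - (-5)*(1 - 10)) = -19*(-1 - (-5)*(-9)) = -19*(-1 - 1*45) = -19*(-1 - 45) = -19*(-46) = 874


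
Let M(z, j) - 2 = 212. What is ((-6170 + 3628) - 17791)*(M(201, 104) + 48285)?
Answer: -986130167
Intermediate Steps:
M(z, j) = 214 (M(z, j) = 2 + 212 = 214)
((-6170 + 3628) - 17791)*(M(201, 104) + 48285) = ((-6170 + 3628) - 17791)*(214 + 48285) = (-2542 - 17791)*48499 = -20333*48499 = -986130167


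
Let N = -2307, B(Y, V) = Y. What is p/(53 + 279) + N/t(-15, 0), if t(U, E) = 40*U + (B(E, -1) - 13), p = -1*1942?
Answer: -212261/101758 ≈ -2.0859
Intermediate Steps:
p = -1942
t(U, E) = -13 + E + 40*U (t(U, E) = 40*U + (E - 13) = 40*U + (-13 + E) = -13 + E + 40*U)
p/(53 + 279) + N/t(-15, 0) = -1942/(53 + 279) - 2307/(-13 + 0 + 40*(-15)) = -1942/332 - 2307/(-13 + 0 - 600) = -1942*1/332 - 2307/(-613) = -971/166 - 2307*(-1/613) = -971/166 + 2307/613 = -212261/101758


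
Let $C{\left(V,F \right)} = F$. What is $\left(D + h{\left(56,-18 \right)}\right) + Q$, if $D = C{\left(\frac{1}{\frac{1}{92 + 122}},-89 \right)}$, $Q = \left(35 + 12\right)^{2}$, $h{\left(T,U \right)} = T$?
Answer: $2176$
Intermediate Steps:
$Q = 2209$ ($Q = 47^{2} = 2209$)
$D = -89$
$\left(D + h{\left(56,-18 \right)}\right) + Q = \left(-89 + 56\right) + 2209 = -33 + 2209 = 2176$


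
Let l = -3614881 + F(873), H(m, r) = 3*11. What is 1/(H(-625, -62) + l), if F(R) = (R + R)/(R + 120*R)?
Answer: -121/437396606 ≈ -2.7664e-7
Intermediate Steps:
F(R) = 2/121 (F(R) = (2*R)/((121*R)) = (2*R)*(1/(121*R)) = 2/121)
H(m, r) = 33
l = -437400599/121 (l = -3614881 + 2/121 = -437400599/121 ≈ -3.6149e+6)
1/(H(-625, -62) + l) = 1/(33 - 437400599/121) = 1/(-437396606/121) = -121/437396606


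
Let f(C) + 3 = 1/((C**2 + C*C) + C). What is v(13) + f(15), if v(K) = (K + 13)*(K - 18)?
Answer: -61844/465 ≈ -133.00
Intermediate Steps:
v(K) = (-18 + K)*(13 + K) (v(K) = (13 + K)*(-18 + K) = (-18 + K)*(13 + K))
f(C) = -3 + 1/(C + 2*C**2) (f(C) = -3 + 1/((C**2 + C*C) + C) = -3 + 1/((C**2 + C**2) + C) = -3 + 1/(2*C**2 + C) = -3 + 1/(C + 2*C**2))
v(13) + f(15) = (-234 + 13**2 - 5*13) + (1 - 6*15**2 - 3*15)/(15*(1 + 2*15)) = (-234 + 169 - 65) + (1 - 6*225 - 45)/(15*(1 + 30)) = -130 + (1/15)*(1 - 1350 - 45)/31 = -130 + (1/15)*(1/31)*(-1394) = -130 - 1394/465 = -61844/465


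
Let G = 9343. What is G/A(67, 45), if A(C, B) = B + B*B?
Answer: 9343/2070 ≈ 4.5135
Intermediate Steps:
A(C, B) = B + B²
G/A(67, 45) = 9343/((45*(1 + 45))) = 9343/((45*46)) = 9343/2070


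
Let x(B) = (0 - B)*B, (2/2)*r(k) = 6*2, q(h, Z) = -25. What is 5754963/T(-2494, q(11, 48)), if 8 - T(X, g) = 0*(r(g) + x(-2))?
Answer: 5754963/8 ≈ 7.1937e+5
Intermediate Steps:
r(k) = 12 (r(k) = 6*2 = 12)
x(B) = -B**2 (x(B) = (-B)*B = -B**2)
T(X, g) = 8 (T(X, g) = 8 - 0*(12 - 1*(-2)**2) = 8 - 0*(12 - 1*4) = 8 - 0*(12 - 4) = 8 - 0*8 = 8 - 1*0 = 8 + 0 = 8)
5754963/T(-2494, q(11, 48)) = 5754963/8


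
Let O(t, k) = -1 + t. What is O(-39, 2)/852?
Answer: -10/213 ≈ -0.046948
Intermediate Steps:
O(-39, 2)/852 = (-1 - 39)/852 = -40*1/852 = -10/213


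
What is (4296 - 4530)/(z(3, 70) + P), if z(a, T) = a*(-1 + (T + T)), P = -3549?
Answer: 13/174 ≈ 0.074713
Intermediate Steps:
z(a, T) = a*(-1 + 2*T)
(4296 - 4530)/(z(3, 70) + P) = (4296 - 4530)/(3*(-1 + 2*70) - 3549) = -234/(3*(-1 + 140) - 3549) = -234/(3*139 - 3549) = -234/(417 - 3549) = -234/(-3132) = -234*(-1/3132) = 13/174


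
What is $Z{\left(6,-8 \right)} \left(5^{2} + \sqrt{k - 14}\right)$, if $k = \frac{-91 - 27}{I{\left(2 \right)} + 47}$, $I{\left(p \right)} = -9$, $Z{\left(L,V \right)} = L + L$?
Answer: $300 + \frac{60 i \sqrt{247}}{19} \approx 300.0 + 49.63 i$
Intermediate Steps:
$Z{\left(L,V \right)} = 2 L$
$k = - \frac{59}{19}$ ($k = \frac{-91 - 27}{-9 + 47} = - \frac{118}{38} = \left(-118\right) \frac{1}{38} = - \frac{59}{19} \approx -3.1053$)
$Z{\left(6,-8 \right)} \left(5^{2} + \sqrt{k - 14}\right) = 2 \cdot 6 \left(5^{2} + \sqrt{- \frac{59}{19} - 14}\right) = 12 \left(25 + \sqrt{- \frac{325}{19}}\right) = 12 \left(25 + \frac{5 i \sqrt{247}}{19}\right) = 300 + \frac{60 i \sqrt{247}}{19}$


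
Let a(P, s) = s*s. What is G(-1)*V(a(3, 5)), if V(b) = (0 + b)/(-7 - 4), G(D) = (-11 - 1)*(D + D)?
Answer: -600/11 ≈ -54.545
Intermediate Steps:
a(P, s) = s**2
G(D) = -24*D
V(b) = -b/11 (V(b) = b/(-11) = b*(-1/11) = -b/11)
G(-1)*V(a(3, 5)) = (-24*(-1))*(-1/11*5**2) = 24*(-1/11*25) = 24*(-25/11) = -600/11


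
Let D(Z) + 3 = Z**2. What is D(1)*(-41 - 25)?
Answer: 132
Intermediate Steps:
D(Z) = -3 + Z**2
D(1)*(-41 - 25) = (-3 + 1**2)*(-41 - 25) = (-3 + 1)*(-66) = -2*(-66) = 132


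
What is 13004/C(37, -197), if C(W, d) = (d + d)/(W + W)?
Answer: -481148/197 ≈ -2442.4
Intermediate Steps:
C(W, d) = d/W (C(W, d) = (2*d)/((2*W)) = (2*d)*(1/(2*W)) = d/W)
13004/C(37, -197) = 13004/((-197/37)) = 13004/((-197*1/37)) = 13004/(-197/37) = 13004*(-37/197) = -481148/197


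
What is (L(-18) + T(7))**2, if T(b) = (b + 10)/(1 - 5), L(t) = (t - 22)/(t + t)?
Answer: 12769/1296 ≈ 9.8526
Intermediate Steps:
L(t) = (-22 + t)/(2*t) (L(t) = (-22 + t)/((2*t)) = (-22 + t)*(1/(2*t)) = (-22 + t)/(2*t))
T(b) = -5/2 - b/4 (T(b) = (10 + b)/(-4) = (10 + b)*(-1/4) = -5/2 - b/4)
(L(-18) + T(7))**2 = ((1/2)*(-22 - 18)/(-18) + (-5/2 - 1/4*7))**2 = ((1/2)*(-1/18)*(-40) + (-5/2 - 7/4))**2 = (10/9 - 17/4)**2 = (-113/36)**2 = 12769/1296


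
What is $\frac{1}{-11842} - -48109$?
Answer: $\frac{569706777}{11842} \approx 48109.0$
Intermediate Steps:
$\frac{1}{-11842} - -48109 = - \frac{1}{11842} + 48109 = \frac{569706777}{11842}$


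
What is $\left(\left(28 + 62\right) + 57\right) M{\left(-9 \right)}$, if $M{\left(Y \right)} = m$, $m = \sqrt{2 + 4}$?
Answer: $147 \sqrt{6} \approx 360.08$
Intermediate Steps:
$m = \sqrt{6} \approx 2.4495$
$M{\left(Y \right)} = \sqrt{6}$
$\left(\left(28 + 62\right) + 57\right) M{\left(-9 \right)} = \left(\left(28 + 62\right) + 57\right) \sqrt{6} = \left(90 + 57\right) \sqrt{6} = 147 \sqrt{6}$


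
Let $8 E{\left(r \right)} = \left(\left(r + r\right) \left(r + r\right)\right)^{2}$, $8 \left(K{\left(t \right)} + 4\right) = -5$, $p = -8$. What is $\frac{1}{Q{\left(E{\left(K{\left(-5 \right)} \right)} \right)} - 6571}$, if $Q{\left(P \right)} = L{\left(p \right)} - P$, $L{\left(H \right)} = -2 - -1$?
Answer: $- \frac{2048}{15333617} \approx -0.00013356$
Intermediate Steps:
$K{\left(t \right)} = - \frac{37}{8}$ ($K{\left(t \right)} = -4 + \frac{1}{8} \left(-5\right) = -4 - \frac{5}{8} = - \frac{37}{8}$)
$E{\left(r \right)} = 2 r^{4}$ ($E{\left(r \right)} = \frac{\left(\left(r + r\right) \left(r + r\right)\right)^{2}}{8} = \frac{\left(2 r 2 r\right)^{2}}{8} = \frac{\left(4 r^{2}\right)^{2}}{8} = \frac{16 r^{4}}{8} = 2 r^{4}$)
$L{\left(H \right)} = -1$ ($L{\left(H \right)} = -2 + 1 = -1$)
$Q{\left(P \right)} = -1 - P$
$\frac{1}{Q{\left(E{\left(K{\left(-5 \right)} \right)} \right)} - 6571} = \frac{1}{\left(-1 - 2 \left(- \frac{37}{8}\right)^{4}\right) - 6571} = \frac{1}{\left(-1 - 2 \cdot \frac{1874161}{4096}\right) - 6571} = \frac{1}{\left(-1 - \frac{1874161}{2048}\right) - 6571} = \frac{1}{- \frac{1876209}{2048} - 6571} = \frac{1}{- \frac{15333617}{2048}} = - \frac{2048}{15333617}$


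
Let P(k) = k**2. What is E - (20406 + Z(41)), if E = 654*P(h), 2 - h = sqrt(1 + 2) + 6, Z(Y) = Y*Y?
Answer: -9661 + 5232*sqrt(3) ≈ -598.91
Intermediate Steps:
Z(Y) = Y**2
h = -4 - sqrt(3) (h = 2 - (sqrt(1 + 2) + 6) = 2 - (sqrt(3) + 6) = 2 - (6 + sqrt(3)) = 2 + (-6 - sqrt(3)) = -4 - sqrt(3) ≈ -5.7320)
E = 654*(-4 - sqrt(3))**2 ≈ 21488.
E - (20406 + Z(41)) = (12426 + 5232*sqrt(3)) - (20406 + 41**2) = (12426 + 5232*sqrt(3)) - (20406 + 1681) = (12426 + 5232*sqrt(3)) - 1*22087 = (12426 + 5232*sqrt(3)) - 22087 = -9661 + 5232*sqrt(3)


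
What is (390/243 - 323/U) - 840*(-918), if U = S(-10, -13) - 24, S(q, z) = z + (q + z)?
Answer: 1249225721/1620 ≈ 7.7113e+5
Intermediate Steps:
S(q, z) = q + 2*z
U = -60 (U = (-10 + 2*(-13)) - 24 = (-10 - 26) - 24 = -36 - 24 = -60)
(390/243 - 323/U) - 840*(-918) = (390/243 - 323/(-60)) - 840*(-918) = (390*(1/243) - 323*(-1/60)) + 771120 = (130/81 + 323/60) + 771120 = 11321/1620 + 771120 = 1249225721/1620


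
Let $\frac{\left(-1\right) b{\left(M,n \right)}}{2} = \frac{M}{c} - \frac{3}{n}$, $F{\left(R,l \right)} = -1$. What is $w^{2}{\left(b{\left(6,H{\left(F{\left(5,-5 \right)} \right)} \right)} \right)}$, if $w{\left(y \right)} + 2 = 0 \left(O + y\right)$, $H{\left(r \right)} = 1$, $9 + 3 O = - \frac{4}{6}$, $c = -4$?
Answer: $4$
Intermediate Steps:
$O = - \frac{29}{9}$ ($O = -3 + \frac{\left(-4\right) \frac{1}{6}}{3} = -3 + \frac{1}{3} \left(- \frac{2}{3}\right) = -3 - \frac{2}{9} = - \frac{29}{9} \approx -3.2222$)
$b{\left(M,n \right)} = \frac{M}{2} + \frac{6}{n}$ ($b{\left(M,n \right)} = - 2 \left(\frac{M}{-4} - \frac{3}{n}\right) = - 2 \left(M \left(- \frac{1}{4}\right) - \frac{3}{n}\right) = - 2 \left(- \frac{M}{4} - \frac{3}{n}\right) = - 2 \left(- \frac{3}{n} - \frac{M}{4}\right) = \frac{M}{2} + \frac{6}{n}$)
$w{\left(y \right)} = -2$ ($w{\left(y \right)} = -2 + 0 \left(- \frac{29}{9} + y\right) = -2 + 0 = -2$)
$w^{2}{\left(b{\left(6,H{\left(F{\left(5,-5 \right)} \right)} \right)} \right)} = \left(-2\right)^{2} = 4$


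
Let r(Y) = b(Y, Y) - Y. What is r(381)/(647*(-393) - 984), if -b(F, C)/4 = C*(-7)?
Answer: -3429/85085 ≈ -0.040301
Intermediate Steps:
b(F, C) = 28*C (b(F, C) = -4*C*(-7) = -(-28)*C = 28*C)
r(Y) = 27*Y (r(Y) = 28*Y - Y = 27*Y)
r(381)/(647*(-393) - 984) = (27*381)/(647*(-393) - 984) = 10287/(-254271 - 984) = 10287/(-255255) = 10287*(-1/255255) = -3429/85085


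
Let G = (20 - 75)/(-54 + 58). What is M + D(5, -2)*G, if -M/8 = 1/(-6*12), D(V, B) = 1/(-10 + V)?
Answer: 103/36 ≈ 2.8611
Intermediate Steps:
G = -55/4 ≈ -13.750
M = ⅑ (M = -8/((-6*12)) = -8/(-72) = -8*(-1/72) = ⅑ ≈ 0.11111)
M + D(5, -2)*G = ⅑ - 55/4/(-10 + 5) = ⅑ - 55/4/(-5) = ⅑ - ⅕*(-55/4) = ⅑ + 11/4 = 103/36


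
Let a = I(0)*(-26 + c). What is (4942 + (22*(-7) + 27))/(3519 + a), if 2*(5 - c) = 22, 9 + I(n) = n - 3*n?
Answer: 535/423 ≈ 1.2648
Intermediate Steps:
I(n) = -9 - 2*n (I(n) = -9 + (n - 3*n) = -9 - 2*n)
c = -6 (c = 5 - ½*22 = 5 - 11 = -6)
a = 288 (a = (-9 - 2*0)*(-26 - 6) = (-9 + 0)*(-32) = -9*(-32) = 288)
(4942 + (22*(-7) + 27))/(3519 + a) = (4942 + (22*(-7) + 27))/(3519 + 288) = (4942 + (-154 + 27))/3807 = (4942 - 127)*(1/3807) = 4815*(1/3807) = 535/423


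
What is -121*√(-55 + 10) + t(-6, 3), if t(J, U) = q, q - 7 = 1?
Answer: 8 - 363*I*√5 ≈ 8.0 - 811.69*I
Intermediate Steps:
q = 8 (q = 7 + 1 = 8)
t(J, U) = 8
-121*√(-55 + 10) + t(-6, 3) = -121*√(-55 + 10) + 8 = -363*I*√5 + 8 = 8 - 363*I*√5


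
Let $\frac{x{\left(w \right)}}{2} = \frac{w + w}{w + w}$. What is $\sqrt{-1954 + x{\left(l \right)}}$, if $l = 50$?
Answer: $4 i \sqrt{122} \approx 44.181 i$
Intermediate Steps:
$x{\left(w \right)} = 2$ ($x{\left(w \right)} = 2 \frac{w + w}{w + w} = 2 \frac{2 w}{2 w} = 2 \cdot 2 w \frac{1}{2 w} = 2 \cdot 1 = 2$)
$\sqrt{-1954 + x{\left(l \right)}} = \sqrt{-1954 + 2} = \sqrt{-1952} = 4 i \sqrt{122}$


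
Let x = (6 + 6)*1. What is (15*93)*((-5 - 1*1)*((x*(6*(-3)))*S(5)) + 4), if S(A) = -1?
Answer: -1802340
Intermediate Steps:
x = 12 (x = 12*1 = 12)
(15*93)*((-5 - 1*1)*((x*(6*(-3)))*S(5)) + 4) = (15*93)*((-5 - 1*1)*((12*(6*(-3)))*(-1)) + 4) = 1395*((-5 - 1)*((12*(-18))*(-1)) + 4) = 1395*(-(-1296)*(-1) + 4) = 1395*(-6*216 + 4) = 1395*(-1296 + 4) = 1395*(-1292) = -1802340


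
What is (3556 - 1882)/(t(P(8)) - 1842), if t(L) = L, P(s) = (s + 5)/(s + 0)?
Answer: -13392/14723 ≈ -0.90960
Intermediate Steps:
P(s) = (5 + s)/s
(3556 - 1882)/(t(P(8)) - 1842) = (3556 - 1882)/((5 + 8)/8 - 1842) = 1674/((⅛)*13 - 1842) = 1674/(13/8 - 1842) = 1674/(-14723/8) = 1674*(-8/14723) = -13392/14723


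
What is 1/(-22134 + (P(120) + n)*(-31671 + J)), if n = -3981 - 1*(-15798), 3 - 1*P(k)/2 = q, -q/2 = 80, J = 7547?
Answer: -1/292959866 ≈ -3.4134e-9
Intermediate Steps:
q = -160 (q = -2*80 = -160)
P(k) = 326 (P(k) = 6 - 2*(-160) = 6 + 320 = 326)
n = 11817 (n = -3981 + 15798 = 11817)
1/(-22134 + (P(120) + n)*(-31671 + J)) = 1/(-22134 + (326 + 11817)*(-31671 + 7547)) = 1/(-22134 + 12143*(-24124)) = 1/(-22134 - 292937732) = 1/(-292959866) = -1/292959866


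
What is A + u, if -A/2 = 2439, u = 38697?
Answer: 33819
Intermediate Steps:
A = -4878 (A = -2*2439 = -4878)
A + u = -4878 + 38697 = 33819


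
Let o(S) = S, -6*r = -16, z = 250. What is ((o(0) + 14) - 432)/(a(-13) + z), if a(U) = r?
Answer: -627/379 ≈ -1.6544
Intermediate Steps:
r = 8/3 (r = -⅙*(-16) = 8/3 ≈ 2.6667)
a(U) = 8/3
((o(0) + 14) - 432)/(a(-13) + z) = ((0 + 14) - 432)/(8/3 + 250) = (14 - 432)/(758/3) = -418*3/758 = -627/379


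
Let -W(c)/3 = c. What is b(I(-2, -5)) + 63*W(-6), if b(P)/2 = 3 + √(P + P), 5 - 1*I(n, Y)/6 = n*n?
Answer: 1140 + 4*√3 ≈ 1146.9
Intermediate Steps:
I(n, Y) = 30 - 6*n² (I(n, Y) = 30 - 6*n*n = 30 - 6*n²)
W(c) = -3*c
b(P) = 6 + 2*√2*√P (b(P) = 2*(3 + √(P + P)) = 2*(3 + √(2*P)) = 2*(3 + √2*√P) = 6 + 2*√2*√P)
b(I(-2, -5)) + 63*W(-6) = (6 + 2*√2*√(30 - 6*(-2)²)) + 63*(-3*(-6)) = (6 + 2*√2*√(30 - 6*4)) + 63*18 = (6 + 2*√2*√(30 - 24)) + 1134 = (6 + 2*√2*√6) + 1134 = (6 + 4*√3) + 1134 = 1140 + 4*√3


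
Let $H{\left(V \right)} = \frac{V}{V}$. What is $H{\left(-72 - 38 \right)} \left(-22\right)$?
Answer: $-22$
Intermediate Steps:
$H{\left(V \right)} = 1$
$H{\left(-72 - 38 \right)} \left(-22\right) = 1 \left(-22\right) = -22$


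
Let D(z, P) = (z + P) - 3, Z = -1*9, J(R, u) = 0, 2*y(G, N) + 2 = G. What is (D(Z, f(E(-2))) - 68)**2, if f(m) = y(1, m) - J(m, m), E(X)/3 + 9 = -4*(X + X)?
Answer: 25921/4 ≈ 6480.3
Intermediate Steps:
E(X) = -27 - 24*X (E(X) = -27 + 3*(-4*(X + X)) = -27 + 3*(-8*X) = -27 - 24*X)
y(G, N) = -1 + G/2
f(m) = -1/2 (f(m) = (-1 + (1/2)*1) - 1*0 = (-1 + 1/2) + 0 = -1/2 + 0 = -1/2)
Z = -9
D(z, P) = -3 + P + z (D(z, P) = (P + z) - 3 = -3 + P + z)
(D(Z, f(E(-2))) - 68)**2 = ((-3 - 1/2 - 9) - 68)**2 = (-25/2 - 68)**2 = (-161/2)**2 = 25921/4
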